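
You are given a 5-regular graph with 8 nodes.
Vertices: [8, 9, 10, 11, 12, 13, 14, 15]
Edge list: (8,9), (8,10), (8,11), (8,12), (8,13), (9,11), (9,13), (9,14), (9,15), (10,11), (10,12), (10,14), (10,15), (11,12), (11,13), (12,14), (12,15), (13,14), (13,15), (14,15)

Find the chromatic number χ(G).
χ(G) = 4

Clique number ω(G) = 4 (lower bound: χ ≥ ω).
The clique on [8, 9, 11, 13] has size 4, forcing χ ≥ 4, and the coloring below uses 4 colors, so χ(G) = 4.
A valid 4-coloring: color 1: [8, 15]; color 2: [12, 13]; color 3: [9, 10]; color 4: [11, 14].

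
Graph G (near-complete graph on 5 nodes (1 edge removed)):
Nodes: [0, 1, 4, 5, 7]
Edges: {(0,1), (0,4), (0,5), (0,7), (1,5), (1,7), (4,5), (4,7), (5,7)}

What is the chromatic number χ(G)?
Clique number ω(G) = 4 (lower bound: χ ≥ ω).
The clique on [0, 1, 5, 7] has size 4, forcing χ ≥ 4, and the coloring below uses 4 colors, so χ(G) = 4.
A valid 4-coloring: color 1: [5]; color 2: [0]; color 3: [7]; color 4: [1, 4].

χ(G) = 4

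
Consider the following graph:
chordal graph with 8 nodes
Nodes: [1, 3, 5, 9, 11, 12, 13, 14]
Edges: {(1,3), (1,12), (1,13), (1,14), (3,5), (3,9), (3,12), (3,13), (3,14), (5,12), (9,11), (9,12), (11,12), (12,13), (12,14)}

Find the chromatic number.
Clique number ω(G) = 4 (lower bound: χ ≥ ω).
The clique on [1, 3, 12, 13] has size 4, forcing χ ≥ 4, and the coloring below uses 4 colors, so χ(G) = 4.
A valid 4-coloring: color 1: [12]; color 2: [3, 11]; color 3: [1, 5, 9]; color 4: [13, 14].

χ(G) = 4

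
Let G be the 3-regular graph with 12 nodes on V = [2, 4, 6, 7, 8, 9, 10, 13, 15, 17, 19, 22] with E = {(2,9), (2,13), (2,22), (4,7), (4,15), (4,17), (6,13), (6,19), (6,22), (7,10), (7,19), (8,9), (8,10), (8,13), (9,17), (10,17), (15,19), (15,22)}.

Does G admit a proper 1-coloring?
Edge (2,9) forces its endpoints to differ, so 1 color is not enough.

No, G is not 1-colorable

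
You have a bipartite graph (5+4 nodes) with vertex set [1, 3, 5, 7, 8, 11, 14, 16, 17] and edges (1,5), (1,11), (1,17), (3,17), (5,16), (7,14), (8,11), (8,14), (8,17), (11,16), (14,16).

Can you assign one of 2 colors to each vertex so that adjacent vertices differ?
Yes, G is 2-colorable

A valid 2-coloring: color 1: [1, 3, 7, 8, 16]; color 2: [5, 11, 14, 17].
(χ(G) = 2 ≤ 2.)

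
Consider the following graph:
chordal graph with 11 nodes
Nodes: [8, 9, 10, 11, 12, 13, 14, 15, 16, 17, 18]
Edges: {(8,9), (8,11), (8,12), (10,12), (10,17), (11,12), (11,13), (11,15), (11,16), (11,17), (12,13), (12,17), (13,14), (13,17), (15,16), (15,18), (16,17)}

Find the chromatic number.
Clique number ω(G) = 4 (lower bound: χ ≥ ω).
The clique on [11, 12, 13, 17] has size 4, forcing χ ≥ 4, and the coloring below uses 4 colors, so χ(G) = 4.
A valid 4-coloring: color 1: [9, 10, 11, 14, 18]; color 2: [8, 15, 17]; color 3: [12, 16]; color 4: [13].

χ(G) = 4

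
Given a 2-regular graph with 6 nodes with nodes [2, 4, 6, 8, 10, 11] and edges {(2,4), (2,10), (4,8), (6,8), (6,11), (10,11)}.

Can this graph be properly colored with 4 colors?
A valid 4-coloring: color 1: [2, 8, 11]; color 2: [4, 6, 10].
(χ(G) = 2 ≤ 4.)

Yes, G is 4-colorable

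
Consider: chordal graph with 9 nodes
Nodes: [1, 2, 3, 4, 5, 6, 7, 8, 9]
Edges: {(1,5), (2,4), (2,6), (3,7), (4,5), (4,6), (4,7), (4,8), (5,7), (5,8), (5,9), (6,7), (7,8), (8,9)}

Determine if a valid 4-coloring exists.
A valid 4-coloring: color 1: [3, 5, 6]; color 2: [1, 2, 7, 9]; color 3: [4]; color 4: [8].
(χ(G) = 4 ≤ 4.)

Yes, G is 4-colorable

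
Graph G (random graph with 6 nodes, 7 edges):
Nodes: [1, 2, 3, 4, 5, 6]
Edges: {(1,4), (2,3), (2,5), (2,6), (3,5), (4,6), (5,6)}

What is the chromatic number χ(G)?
Clique number ω(G) = 3 (lower bound: χ ≥ ω).
The clique on [2, 3, 5] has size 3, forcing χ ≥ 3, and the coloring below uses 3 colors, so χ(G) = 3.
A valid 3-coloring: color 1: [4, 5]; color 2: [1, 2]; color 3: [3, 6].

χ(G) = 3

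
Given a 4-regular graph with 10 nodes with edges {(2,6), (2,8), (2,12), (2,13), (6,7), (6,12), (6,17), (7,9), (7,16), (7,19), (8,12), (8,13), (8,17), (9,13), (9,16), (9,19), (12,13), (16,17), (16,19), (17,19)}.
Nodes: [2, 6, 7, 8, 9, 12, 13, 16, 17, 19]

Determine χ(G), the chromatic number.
χ(G) = 4

Clique number ω(G) = 4 (lower bound: χ ≥ ω).
The clique on [2, 8, 12, 13] has size 4, forcing χ ≥ 4, and the coloring below uses 4 colors, so χ(G) = 4.
A valid 4-coloring: color 1: [6, 13, 16]; color 2: [2, 9, 17]; color 3: [7, 12]; color 4: [8, 19].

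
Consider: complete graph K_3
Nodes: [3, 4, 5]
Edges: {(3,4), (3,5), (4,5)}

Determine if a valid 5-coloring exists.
A valid 5-coloring: color 1: [4]; color 2: [5]; color 3: [3].
(χ(G) = 3 ≤ 5.)

Yes, G is 5-colorable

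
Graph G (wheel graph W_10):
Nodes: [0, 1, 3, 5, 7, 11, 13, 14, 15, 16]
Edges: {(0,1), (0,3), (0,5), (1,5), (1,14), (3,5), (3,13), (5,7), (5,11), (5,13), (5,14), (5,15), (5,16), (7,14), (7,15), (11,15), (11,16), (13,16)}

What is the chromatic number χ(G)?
Clique number ω(G) = 3 (lower bound: χ ≥ ω).
Odd cycle [16, 11, 15, 7, 14, 1, 0, 3, 13] needs 3 colors (χ ≥ 3).
Vertex 5 is adjacent to every vertex of [0, 1, 3, 7, 11, 13, 14, 15, 16], which already need 3 colors among themselves, so 5 needs a new color (χ ≥ 4).
The coloring below uses 4 colors, so χ(G) = 4.
A valid 4-coloring: color 1: [5]; color 2: [3, 14, 15, 16]; color 3: [1, 7, 11, 13]; color 4: [0].

χ(G) = 4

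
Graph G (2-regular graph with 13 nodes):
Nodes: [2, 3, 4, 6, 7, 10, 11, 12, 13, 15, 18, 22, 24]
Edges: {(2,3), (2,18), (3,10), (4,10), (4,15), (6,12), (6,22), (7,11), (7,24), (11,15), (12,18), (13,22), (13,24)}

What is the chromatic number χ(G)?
Clique number ω(G) = 2 (lower bound: χ ≥ ω).
Odd cycle [13, 24, 7, 11, 15, 4, 10, 3, 2, 18, 12, 6, 22] needs 3 colors (χ ≥ 3).
The coloring below uses 3 colors, so χ(G) = 3.
A valid 3-coloring: color 1: [3, 4, 6, 11, 13, 18]; color 2: [2, 10, 12, 15, 22, 24]; color 3: [7].

χ(G) = 3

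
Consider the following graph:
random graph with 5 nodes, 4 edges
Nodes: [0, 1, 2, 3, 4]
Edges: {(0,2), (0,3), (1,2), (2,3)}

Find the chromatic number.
χ(G) = 3

Clique number ω(G) = 3 (lower bound: χ ≥ ω).
The clique on [0, 2, 3] has size 3, forcing χ ≥ 3, and the coloring below uses 3 colors, so χ(G) = 3.
A valid 3-coloring: color 1: [2, 4]; color 2: [1, 3]; color 3: [0].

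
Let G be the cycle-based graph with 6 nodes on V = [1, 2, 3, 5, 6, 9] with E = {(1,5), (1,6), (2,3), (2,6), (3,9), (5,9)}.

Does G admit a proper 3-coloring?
Yes, G is 3-colorable

A valid 3-coloring: color 1: [3, 5, 6]; color 2: [1, 2, 9].
(χ(G) = 2 ≤ 3.)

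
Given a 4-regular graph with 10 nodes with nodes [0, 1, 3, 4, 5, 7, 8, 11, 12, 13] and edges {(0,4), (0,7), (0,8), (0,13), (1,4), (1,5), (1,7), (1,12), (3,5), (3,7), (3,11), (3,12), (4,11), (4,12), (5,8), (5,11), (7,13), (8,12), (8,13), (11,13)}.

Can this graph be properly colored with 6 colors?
Yes, G is 6-colorable

A valid 6-coloring: color 1: [4, 5, 7]; color 2: [1, 3, 8]; color 3: [0, 11, 12]; color 4: [13].
(χ(G) = 4 ≤ 6.)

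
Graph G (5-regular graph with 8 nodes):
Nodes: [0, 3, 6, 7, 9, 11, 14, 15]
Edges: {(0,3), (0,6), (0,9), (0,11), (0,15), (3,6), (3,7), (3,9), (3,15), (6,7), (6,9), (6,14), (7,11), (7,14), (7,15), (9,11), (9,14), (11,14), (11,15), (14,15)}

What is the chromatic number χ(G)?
χ(G) = 4

Clique number ω(G) = 4 (lower bound: χ ≥ ω).
The clique on [0, 3, 6, 9] has size 4, forcing χ ≥ 4, and the coloring below uses 4 colors, so χ(G) = 4.
A valid 4-coloring: color 1: [6, 11]; color 2: [0, 7]; color 3: [3, 14]; color 4: [9, 15].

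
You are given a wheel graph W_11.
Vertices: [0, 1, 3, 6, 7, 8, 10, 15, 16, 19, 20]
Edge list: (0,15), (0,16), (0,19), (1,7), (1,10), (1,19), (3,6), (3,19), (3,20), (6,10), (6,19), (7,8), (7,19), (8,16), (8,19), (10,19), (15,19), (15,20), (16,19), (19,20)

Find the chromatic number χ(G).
Clique number ω(G) = 3 (lower bound: χ ≥ ω).
The clique on [0, 16, 19] has size 3, forcing χ ≥ 3, and the coloring below uses 3 colors, so χ(G) = 3.
A valid 3-coloring: color 1: [19]; color 2: [0, 1, 6, 8, 20]; color 3: [3, 7, 10, 15, 16].

χ(G) = 3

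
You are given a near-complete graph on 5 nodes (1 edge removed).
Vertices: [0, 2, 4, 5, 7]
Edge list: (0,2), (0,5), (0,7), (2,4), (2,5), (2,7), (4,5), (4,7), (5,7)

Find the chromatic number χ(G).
Clique number ω(G) = 4 (lower bound: χ ≥ ω).
The clique on [0, 2, 5, 7] has size 4, forcing χ ≥ 4, and the coloring below uses 4 colors, so χ(G) = 4.
A valid 4-coloring: color 1: [7]; color 2: [5]; color 3: [2]; color 4: [0, 4].

χ(G) = 4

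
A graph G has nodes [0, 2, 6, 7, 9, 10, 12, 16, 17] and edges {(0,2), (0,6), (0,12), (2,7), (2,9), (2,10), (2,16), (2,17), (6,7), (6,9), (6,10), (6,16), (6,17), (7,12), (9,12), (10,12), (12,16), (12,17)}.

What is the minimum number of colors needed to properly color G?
Clique number ω(G) = 2 (lower bound: χ ≥ ω).
The graph is bipartite (no odd cycle), so 2 colors suffice: χ(G) = 2.
A valid 2-coloring: color 1: [2, 6, 12]; color 2: [0, 7, 9, 10, 16, 17].

χ(G) = 2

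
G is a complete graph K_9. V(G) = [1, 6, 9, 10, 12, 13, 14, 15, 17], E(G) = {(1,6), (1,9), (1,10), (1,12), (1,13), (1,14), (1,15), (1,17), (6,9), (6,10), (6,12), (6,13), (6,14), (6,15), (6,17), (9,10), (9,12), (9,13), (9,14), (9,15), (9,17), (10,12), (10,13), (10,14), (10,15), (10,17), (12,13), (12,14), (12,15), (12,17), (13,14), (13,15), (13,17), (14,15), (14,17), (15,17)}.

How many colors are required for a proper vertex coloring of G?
χ(G) = 9

Clique number ω(G) = 9 (lower bound: χ ≥ ω).
The clique on [1, 6, 9, 10, 12, 13, 14, 15, 17] has size 9, forcing χ ≥ 9, and the coloring below uses 9 colors, so χ(G) = 9.
A valid 9-coloring: color 1: [17]; color 2: [6]; color 3: [10]; color 4: [1]; color 5: [13]; color 6: [9]; color 7: [15]; color 8: [14]; color 9: [12].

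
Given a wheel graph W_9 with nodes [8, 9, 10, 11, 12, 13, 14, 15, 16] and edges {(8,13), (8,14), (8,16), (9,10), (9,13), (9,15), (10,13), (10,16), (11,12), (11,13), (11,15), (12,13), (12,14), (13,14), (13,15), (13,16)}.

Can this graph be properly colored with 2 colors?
The clique on vertices [8, 13, 16] has size 3 > 2, so it alone needs 3 colors.

No, G is not 2-colorable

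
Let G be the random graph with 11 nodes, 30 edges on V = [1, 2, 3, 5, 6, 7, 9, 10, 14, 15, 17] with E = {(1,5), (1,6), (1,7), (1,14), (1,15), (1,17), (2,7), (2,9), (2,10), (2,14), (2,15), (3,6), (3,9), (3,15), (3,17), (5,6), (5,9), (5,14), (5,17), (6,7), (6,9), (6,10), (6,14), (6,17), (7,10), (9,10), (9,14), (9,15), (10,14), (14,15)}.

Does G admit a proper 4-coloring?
No, G is not 4-colorable

Suppose a proper 4-coloring c exists. The clique [1, 5, 6, 14] takes 4 distinct colors; by symmetry let c(1) = 1, c(5) = 2, c(6) = 3, c(14) = 4.
- Vertex 9: neighbors [5, 6, 14] already have colors [2, 3, 4] ⇒ c(9) = 1.
- Vertex 10: neighbors [9, 6, 14] already have colors [1, 3, 4] ⇒ c(10) = 2.
- Vertex 2: neighbors [9, 10, 14] already have colors [1, 2, 4] ⇒ c(2) = 3.
- Vertex 15: neighbors [1, 2, 14] already have colors [1, 3, 4] ⇒ c(15) = 2.
- Vertex 3: neighbors [9, 15, 6] already have colors [1, 2, 3] ⇒ c(3) = 4.
- Vertex 17: neighbors [1, 5, 6, 3] already have colors [1, 2, 3, 4] — all 4 colors blocked. Contradiction.
The forced assignments end in a contradiction, so G has no proper 4-coloring (χ ≥ 5).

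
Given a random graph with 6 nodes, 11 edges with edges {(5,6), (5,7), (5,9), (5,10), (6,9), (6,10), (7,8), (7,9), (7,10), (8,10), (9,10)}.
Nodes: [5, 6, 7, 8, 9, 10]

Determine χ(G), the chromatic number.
Clique number ω(G) = 4 (lower bound: χ ≥ ω).
The clique on [5, 6, 9, 10] has size 4, forcing χ ≥ 4, and the coloring below uses 4 colors, so χ(G) = 4.
A valid 4-coloring: color 1: [10]; color 2: [8, 9]; color 3: [5]; color 4: [6, 7].

χ(G) = 4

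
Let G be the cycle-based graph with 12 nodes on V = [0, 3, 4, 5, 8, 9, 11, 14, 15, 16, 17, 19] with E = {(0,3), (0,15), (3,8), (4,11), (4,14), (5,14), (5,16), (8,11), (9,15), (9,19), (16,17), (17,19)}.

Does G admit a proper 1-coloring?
No, G is not 1-colorable

Edge (0,3) forces its endpoints to differ, so 1 color is not enough.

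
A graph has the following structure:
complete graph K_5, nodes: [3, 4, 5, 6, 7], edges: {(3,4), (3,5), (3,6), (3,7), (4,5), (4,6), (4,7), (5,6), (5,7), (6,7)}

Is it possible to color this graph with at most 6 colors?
A valid 6-coloring: color 1: [6]; color 2: [4]; color 3: [7]; color 4: [5]; color 5: [3].
(χ(G) = 5 ≤ 6.)

Yes, G is 6-colorable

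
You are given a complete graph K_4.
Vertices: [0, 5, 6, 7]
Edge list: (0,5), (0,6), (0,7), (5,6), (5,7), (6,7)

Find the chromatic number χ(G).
χ(G) = 4

Clique number ω(G) = 4 (lower bound: χ ≥ ω).
The clique on [0, 5, 6, 7] has size 4, forcing χ ≥ 4, and the coloring below uses 4 colors, so χ(G) = 4.
A valid 4-coloring: color 1: [6]; color 2: [0]; color 3: [7]; color 4: [5].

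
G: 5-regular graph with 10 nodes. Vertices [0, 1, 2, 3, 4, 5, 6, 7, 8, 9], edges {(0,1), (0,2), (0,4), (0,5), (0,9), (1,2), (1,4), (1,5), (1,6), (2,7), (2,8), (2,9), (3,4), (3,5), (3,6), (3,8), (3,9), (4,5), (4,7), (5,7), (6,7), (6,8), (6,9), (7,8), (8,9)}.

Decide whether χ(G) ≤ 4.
A valid 4-coloring: color 1: [2, 4, 6]; color 2: [1, 7, 9]; color 3: [5, 8]; color 4: [0, 3].
(χ(G) = 4 ≤ 4.)

Yes, G is 4-colorable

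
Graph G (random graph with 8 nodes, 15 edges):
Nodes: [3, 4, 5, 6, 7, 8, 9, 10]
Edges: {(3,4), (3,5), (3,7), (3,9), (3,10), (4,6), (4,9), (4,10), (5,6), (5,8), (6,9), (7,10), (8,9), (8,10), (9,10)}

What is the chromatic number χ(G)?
Clique number ω(G) = 4 (lower bound: χ ≥ ω).
The clique on [3, 4, 9, 10] has size 4, forcing χ ≥ 4, and the coloring below uses 4 colors, so χ(G) = 4.
A valid 4-coloring: color 1: [5, 7, 9]; color 2: [6, 10]; color 3: [3, 8]; color 4: [4].

χ(G) = 4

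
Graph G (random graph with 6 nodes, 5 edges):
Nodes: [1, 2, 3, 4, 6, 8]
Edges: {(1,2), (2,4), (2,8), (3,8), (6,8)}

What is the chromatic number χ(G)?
χ(G) = 2

Clique number ω(G) = 2 (lower bound: χ ≥ ω).
The graph is bipartite (no odd cycle), so 2 colors suffice: χ(G) = 2.
A valid 2-coloring: color 1: [1, 4, 8]; color 2: [2, 3, 6].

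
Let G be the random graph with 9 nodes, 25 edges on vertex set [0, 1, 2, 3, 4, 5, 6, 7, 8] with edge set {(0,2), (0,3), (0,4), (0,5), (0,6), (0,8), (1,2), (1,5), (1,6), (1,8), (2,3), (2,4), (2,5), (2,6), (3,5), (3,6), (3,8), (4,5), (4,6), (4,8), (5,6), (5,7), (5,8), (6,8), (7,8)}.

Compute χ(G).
Clique number ω(G) = 5 (lower bound: χ ≥ ω).
The clique on [0, 3, 5, 6, 8] has size 5, forcing χ ≥ 5, and the coloring below uses 5 colors, so χ(G) = 5.
A valid 5-coloring: color 1: [5]; color 2: [2, 8]; color 3: [6, 7]; color 4: [0, 1]; color 5: [3, 4].

χ(G) = 5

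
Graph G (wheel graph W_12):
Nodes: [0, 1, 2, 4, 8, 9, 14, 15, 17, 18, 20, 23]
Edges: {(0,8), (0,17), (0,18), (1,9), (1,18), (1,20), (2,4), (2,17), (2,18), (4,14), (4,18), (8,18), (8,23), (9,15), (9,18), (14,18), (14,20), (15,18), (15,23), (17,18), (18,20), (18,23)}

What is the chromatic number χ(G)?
χ(G) = 4

Clique number ω(G) = 3 (lower bound: χ ≥ ω).
Odd cycle [2, 4, 14, 20, 1, 9, 15, 23, 8, 0, 17] needs 3 colors (χ ≥ 3).
Vertex 18 is adjacent to every vertex of [0, 1, 2, 4, 8, 9, 14, 15, 17, 20, 23], which already need 3 colors among themselves, so 18 needs a new color (χ ≥ 4).
The coloring below uses 4 colors, so χ(G) = 4.
A valid 4-coloring: color 1: [18]; color 2: [0, 1, 2, 14, 15]; color 3: [4, 9, 17, 20, 23]; color 4: [8].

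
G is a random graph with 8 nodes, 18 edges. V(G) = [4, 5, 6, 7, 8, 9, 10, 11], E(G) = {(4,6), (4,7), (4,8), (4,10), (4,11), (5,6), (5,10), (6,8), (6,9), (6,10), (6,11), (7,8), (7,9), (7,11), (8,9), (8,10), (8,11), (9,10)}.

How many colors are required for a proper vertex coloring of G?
Clique number ω(G) = 4 (lower bound: χ ≥ ω).
The clique on [6, 8, 9, 10] has size 4, forcing χ ≥ 4, and the coloring below uses 4 colors, so χ(G) = 4.
A valid 4-coloring: color 1: [6, 7]; color 2: [5, 8]; color 3: [10, 11]; color 4: [4, 9].

χ(G) = 4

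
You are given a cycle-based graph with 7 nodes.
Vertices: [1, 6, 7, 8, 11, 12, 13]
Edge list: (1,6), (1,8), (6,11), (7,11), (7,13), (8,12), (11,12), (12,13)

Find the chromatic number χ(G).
χ(G) = 3

Clique number ω(G) = 2 (lower bound: χ ≥ ω).
Odd cycle [6, 1, 8, 12, 13, 7, 11] needs 3 colors (χ ≥ 3).
The coloring below uses 3 colors, so χ(G) = 3.
A valid 3-coloring: color 1: [1, 11, 13]; color 2: [6, 7, 12]; color 3: [8].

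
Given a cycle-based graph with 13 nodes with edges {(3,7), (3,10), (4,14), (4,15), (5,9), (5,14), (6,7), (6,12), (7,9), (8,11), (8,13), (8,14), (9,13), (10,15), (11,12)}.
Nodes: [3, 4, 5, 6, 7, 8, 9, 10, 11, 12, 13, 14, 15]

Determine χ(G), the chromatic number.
Clique number ω(G) = 2 (lower bound: χ ≥ ω).
Odd cycle [13, 8, 11, 12, 6, 7, 9] needs 3 colors (χ ≥ 3).
The coloring below uses 3 colors, so χ(G) = 3.
A valid 3-coloring: color 1: [3, 6, 9, 11, 14, 15]; color 2: [4, 5, 7, 8, 10, 12]; color 3: [13].

χ(G) = 3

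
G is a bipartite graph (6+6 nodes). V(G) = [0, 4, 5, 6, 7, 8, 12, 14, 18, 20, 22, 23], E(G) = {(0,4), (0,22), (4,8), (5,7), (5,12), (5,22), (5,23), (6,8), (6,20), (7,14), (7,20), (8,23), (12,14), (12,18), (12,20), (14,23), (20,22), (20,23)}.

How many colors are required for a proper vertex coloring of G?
Clique number ω(G) = 2 (lower bound: χ ≥ ω).
The graph is bipartite (no odd cycle), so 2 colors suffice: χ(G) = 2.
A valid 2-coloring: color 1: [0, 5, 8, 14, 18, 20]; color 2: [4, 6, 7, 12, 22, 23].

χ(G) = 2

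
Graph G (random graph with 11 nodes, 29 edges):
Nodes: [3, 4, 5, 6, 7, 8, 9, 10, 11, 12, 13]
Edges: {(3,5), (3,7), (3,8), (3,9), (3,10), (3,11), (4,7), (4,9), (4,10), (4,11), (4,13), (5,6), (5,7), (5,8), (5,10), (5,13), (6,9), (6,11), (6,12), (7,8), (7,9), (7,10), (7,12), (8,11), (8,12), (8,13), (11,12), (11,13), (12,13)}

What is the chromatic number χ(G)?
Clique number ω(G) = 4 (lower bound: χ ≥ ω).
The clique on [8, 11, 12, 13] has size 4, forcing χ ≥ 4, and the coloring below uses 4 colors, so χ(G) = 4.
A valid 4-coloring: color 1: [7, 11]; color 2: [4, 5, 12]; color 3: [8, 9, 10]; color 4: [3, 6, 13].

χ(G) = 4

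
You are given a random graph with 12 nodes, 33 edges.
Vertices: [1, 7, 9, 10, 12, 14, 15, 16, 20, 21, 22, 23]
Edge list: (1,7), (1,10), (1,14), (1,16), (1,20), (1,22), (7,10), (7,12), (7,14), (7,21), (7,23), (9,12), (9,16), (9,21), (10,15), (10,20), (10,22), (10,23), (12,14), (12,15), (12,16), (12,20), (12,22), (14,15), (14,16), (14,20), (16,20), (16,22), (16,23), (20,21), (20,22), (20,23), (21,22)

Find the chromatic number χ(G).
Clique number ω(G) = 4 (lower bound: χ ≥ ω).
The clique on [1, 14, 16, 20] has size 4, forcing χ ≥ 4, and the coloring below uses 4 colors, so χ(G) = 4.
A valid 4-coloring: color 1: [7, 9, 15, 20]; color 2: [1, 12, 21, 23]; color 3: [10, 16]; color 4: [14, 22].

χ(G) = 4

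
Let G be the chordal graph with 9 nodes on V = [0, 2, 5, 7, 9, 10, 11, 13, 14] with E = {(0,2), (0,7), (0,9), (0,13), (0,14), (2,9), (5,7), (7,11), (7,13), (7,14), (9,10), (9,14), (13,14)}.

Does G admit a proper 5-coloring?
A valid 5-coloring: color 1: [7, 9]; color 2: [0, 5, 10, 11]; color 3: [2, 14]; color 4: [13].
(χ(G) = 4 ≤ 5.)

Yes, G is 5-colorable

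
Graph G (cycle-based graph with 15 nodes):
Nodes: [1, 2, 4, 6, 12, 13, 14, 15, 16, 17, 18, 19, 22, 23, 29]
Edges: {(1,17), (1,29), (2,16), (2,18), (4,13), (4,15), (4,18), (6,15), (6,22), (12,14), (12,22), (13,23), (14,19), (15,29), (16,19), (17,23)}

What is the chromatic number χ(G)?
χ(G) = 3

Clique number ω(G) = 2 (lower bound: χ ≥ ω).
Odd cycle [13, 23, 17, 1, 29, 15, 4] needs 3 colors (χ ≥ 3).
The coloring below uses 3 colors, so χ(G) = 3.
A valid 3-coloring: color 1: [1, 2, 4, 6, 12, 19, 23]; color 2: [13, 14, 15, 16, 17, 18, 22]; color 3: [29].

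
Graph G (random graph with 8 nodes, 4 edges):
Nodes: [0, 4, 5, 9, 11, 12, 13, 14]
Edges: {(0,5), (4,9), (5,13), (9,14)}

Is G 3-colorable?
Yes, G is 3-colorable

A valid 3-coloring: color 1: [5, 9, 11, 12]; color 2: [0, 4, 13, 14].
(χ(G) = 2 ≤ 3.)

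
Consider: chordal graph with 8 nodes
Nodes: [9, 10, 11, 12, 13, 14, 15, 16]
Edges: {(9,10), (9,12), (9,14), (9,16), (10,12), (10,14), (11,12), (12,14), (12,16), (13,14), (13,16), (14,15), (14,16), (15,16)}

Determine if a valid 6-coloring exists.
Yes, G is 6-colorable

A valid 6-coloring: color 1: [11, 14]; color 2: [10, 16]; color 3: [12, 13, 15]; color 4: [9].
(χ(G) = 4 ≤ 6.)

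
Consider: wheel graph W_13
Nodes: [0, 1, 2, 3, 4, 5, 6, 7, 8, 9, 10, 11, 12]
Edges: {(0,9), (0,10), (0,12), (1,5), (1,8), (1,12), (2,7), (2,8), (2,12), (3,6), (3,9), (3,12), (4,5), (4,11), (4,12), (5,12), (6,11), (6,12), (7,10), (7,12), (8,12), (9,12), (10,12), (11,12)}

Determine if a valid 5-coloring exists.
Yes, G is 5-colorable

A valid 5-coloring: color 1: [12]; color 2: [0, 3, 5, 7, 8, 11]; color 3: [1, 2, 4, 6, 9, 10].
(χ(G) = 3 ≤ 5.)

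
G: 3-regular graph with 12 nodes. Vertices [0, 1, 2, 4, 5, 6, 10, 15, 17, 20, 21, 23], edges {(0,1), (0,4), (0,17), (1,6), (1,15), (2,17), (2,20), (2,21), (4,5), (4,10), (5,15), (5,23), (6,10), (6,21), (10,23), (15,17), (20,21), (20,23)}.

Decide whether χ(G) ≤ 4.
Yes, G is 4-colorable

A valid 4-coloring: color 1: [1, 5, 10, 17, 20]; color 2: [0, 15, 21, 23]; color 3: [2, 4, 6].
(χ(G) = 3 ≤ 4.)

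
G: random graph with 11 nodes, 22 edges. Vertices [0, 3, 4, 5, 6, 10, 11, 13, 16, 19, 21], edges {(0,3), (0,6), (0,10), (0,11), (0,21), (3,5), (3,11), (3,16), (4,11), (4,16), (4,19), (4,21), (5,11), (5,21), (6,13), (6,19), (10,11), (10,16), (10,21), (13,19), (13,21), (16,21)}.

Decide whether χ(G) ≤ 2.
The clique on vertices [0, 3, 11] has size 3 > 2, so it alone needs 3 colors.

No, G is not 2-colorable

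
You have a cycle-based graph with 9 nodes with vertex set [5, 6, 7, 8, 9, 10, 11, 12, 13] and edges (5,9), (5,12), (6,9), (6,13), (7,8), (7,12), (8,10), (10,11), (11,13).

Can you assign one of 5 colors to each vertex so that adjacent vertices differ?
A valid 5-coloring: color 1: [9, 10, 12, 13]; color 2: [5, 6, 7, 11]; color 3: [8].
(χ(G) = 3 ≤ 5.)

Yes, G is 5-colorable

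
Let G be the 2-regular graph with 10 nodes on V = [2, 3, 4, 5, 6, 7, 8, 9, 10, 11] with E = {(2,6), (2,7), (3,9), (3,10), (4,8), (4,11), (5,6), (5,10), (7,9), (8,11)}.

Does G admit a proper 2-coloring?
No, G is not 2-colorable

The clique on vertices [4, 8, 11] has size 3 > 2, so it alone needs 3 colors.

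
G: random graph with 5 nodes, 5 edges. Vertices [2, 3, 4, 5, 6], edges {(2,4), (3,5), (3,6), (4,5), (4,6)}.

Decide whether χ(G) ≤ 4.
Yes, G is 4-colorable

A valid 4-coloring: color 1: [3, 4]; color 2: [2, 5, 6].
(χ(G) = 2 ≤ 4.)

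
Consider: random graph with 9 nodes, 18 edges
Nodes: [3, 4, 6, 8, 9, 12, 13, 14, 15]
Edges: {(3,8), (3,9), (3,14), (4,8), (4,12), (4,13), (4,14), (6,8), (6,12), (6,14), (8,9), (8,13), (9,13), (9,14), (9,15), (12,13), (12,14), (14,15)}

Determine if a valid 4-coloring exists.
A valid 4-coloring: color 1: [8, 14]; color 2: [9, 12]; color 3: [3, 6, 13, 15]; color 4: [4].
(χ(G) = 4 ≤ 4.)

Yes, G is 4-colorable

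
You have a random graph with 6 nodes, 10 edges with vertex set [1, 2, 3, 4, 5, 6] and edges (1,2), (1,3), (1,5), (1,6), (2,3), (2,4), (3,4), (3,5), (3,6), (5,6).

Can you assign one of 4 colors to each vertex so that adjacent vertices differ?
A valid 4-coloring: color 1: [3]; color 2: [1, 4]; color 3: [2, 5]; color 4: [6].
(χ(G) = 4 ≤ 4.)

Yes, G is 4-colorable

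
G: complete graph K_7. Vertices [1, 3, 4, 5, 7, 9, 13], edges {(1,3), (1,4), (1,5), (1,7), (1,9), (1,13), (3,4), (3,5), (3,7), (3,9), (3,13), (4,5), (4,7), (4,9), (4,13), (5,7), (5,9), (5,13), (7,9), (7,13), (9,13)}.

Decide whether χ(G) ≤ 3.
No, G is not 3-colorable

The clique on vertices [1, 3, 4, 5, 7, 9, 13] has size 7 > 3, so it alone needs 7 colors.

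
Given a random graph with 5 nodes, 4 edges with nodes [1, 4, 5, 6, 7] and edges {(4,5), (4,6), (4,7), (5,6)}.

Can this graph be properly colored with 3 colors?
A valid 3-coloring: color 1: [1, 4]; color 2: [5, 7]; color 3: [6].
(χ(G) = 3 ≤ 3.)

Yes, G is 3-colorable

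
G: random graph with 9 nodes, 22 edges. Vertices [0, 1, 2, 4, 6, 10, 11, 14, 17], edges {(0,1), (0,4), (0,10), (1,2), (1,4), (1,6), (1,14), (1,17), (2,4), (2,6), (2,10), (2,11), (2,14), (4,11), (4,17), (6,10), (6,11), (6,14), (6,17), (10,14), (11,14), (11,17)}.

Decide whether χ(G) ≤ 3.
The clique on vertices [1, 2, 6, 14] has size 4 > 3, so it alone needs 4 colors.

No, G is not 3-colorable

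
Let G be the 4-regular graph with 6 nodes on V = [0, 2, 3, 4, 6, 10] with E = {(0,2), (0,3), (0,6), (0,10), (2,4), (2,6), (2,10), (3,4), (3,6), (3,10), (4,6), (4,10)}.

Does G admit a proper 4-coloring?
A valid 4-coloring: color 1: [0, 4]; color 2: [2, 3]; color 3: [6, 10].
(χ(G) = 3 ≤ 4.)

Yes, G is 4-colorable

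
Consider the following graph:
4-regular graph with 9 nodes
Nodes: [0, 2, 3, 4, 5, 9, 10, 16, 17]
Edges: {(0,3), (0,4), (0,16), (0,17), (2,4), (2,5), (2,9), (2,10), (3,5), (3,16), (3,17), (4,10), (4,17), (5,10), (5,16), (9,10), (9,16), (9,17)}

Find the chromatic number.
χ(G) = 4

Clique number ω(G) = 3 (lower bound: χ ≥ ω).
Suppose a proper 3-coloring c exists. The clique [0, 3, 16] takes 3 distinct colors; by symmetry let c(0) = 1, c(3) = 2, c(16) = 3.
- Vertex 5: neighbors [3, 16] already have colors [2, 3] ⇒ c(5) = 1.
- Vertex 17: neighbors [0, 3] already have colors [1, 2] ⇒ c(17) = 3.
- Vertex 4: neighbors [0, 17] already have colors [1, 3] ⇒ c(4) = 2.
- Vertex 2: neighbors [5, 4] already have colors [1, 2] ⇒ c(2) = 3.
- Vertex 10: neighbors [5, 4, 2] already have colors [1, 2, 3] — all 3 colors blocked. Contradiction.
The forced assignments end in a contradiction, so G has no proper 3-coloring (χ ≥ 4).
The coloring below uses 4 colors, so χ(G) = 4.
A valid 4-coloring: color 1: [0, 10]; color 2: [2, 3]; color 3: [4, 5, 9]; color 4: [16, 17].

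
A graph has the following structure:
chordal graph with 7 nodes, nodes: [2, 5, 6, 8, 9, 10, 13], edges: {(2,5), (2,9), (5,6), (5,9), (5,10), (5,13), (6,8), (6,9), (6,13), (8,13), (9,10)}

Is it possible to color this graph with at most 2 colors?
The clique on vertices [6, 8, 13] has size 3 > 2, so it alone needs 3 colors.

No, G is not 2-colorable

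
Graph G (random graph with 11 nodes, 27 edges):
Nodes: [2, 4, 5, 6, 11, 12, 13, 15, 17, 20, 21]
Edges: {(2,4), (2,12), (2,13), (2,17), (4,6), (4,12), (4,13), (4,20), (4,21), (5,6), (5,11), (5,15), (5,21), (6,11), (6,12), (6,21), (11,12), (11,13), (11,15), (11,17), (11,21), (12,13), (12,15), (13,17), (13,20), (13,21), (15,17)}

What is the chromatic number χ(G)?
χ(G) = 4

Clique number ω(G) = 4 (lower bound: χ ≥ ω).
The clique on [2, 4, 12, 13] has size 4, forcing χ ≥ 4, and the coloring below uses 4 colors, so χ(G) = 4.
A valid 4-coloring: color 1: [6, 13, 15]; color 2: [4, 11]; color 3: [5, 12, 17, 20]; color 4: [2, 21].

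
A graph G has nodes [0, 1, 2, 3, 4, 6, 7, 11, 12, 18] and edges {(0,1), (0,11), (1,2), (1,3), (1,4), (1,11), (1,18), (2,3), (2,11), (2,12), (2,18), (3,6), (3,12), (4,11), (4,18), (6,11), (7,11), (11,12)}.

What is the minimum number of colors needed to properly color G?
χ(G) = 3

Clique number ω(G) = 3 (lower bound: χ ≥ ω).
The clique on [0, 1, 11] has size 3, forcing χ ≥ 3, and the coloring below uses 3 colors, so χ(G) = 3.
A valid 3-coloring: color 1: [3, 11, 18]; color 2: [1, 6, 7, 12]; color 3: [0, 2, 4].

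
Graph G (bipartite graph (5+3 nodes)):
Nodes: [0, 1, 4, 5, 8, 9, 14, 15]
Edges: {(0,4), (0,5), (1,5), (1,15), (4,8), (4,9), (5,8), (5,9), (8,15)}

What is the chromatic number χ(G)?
Clique number ω(G) = 2 (lower bound: χ ≥ ω).
The graph is bipartite (no odd cycle), so 2 colors suffice: χ(G) = 2.
A valid 2-coloring: color 1: [4, 5, 14, 15]; color 2: [0, 1, 8, 9].

χ(G) = 2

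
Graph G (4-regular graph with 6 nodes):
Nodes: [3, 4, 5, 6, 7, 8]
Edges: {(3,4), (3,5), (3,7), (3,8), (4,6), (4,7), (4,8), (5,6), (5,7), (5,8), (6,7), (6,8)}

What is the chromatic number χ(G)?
χ(G) = 3

Clique number ω(G) = 3 (lower bound: χ ≥ ω).
The clique on [3, 4, 8] has size 3, forcing χ ≥ 3, and the coloring below uses 3 colors, so χ(G) = 3.
A valid 3-coloring: color 1: [7, 8]; color 2: [3, 6]; color 3: [4, 5].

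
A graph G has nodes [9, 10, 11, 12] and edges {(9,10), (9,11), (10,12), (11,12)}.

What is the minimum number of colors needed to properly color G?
χ(G) = 2

Clique number ω(G) = 2 (lower bound: χ ≥ ω).
The graph is bipartite (no odd cycle), so 2 colors suffice: χ(G) = 2.
A valid 2-coloring: color 1: [10, 11]; color 2: [9, 12].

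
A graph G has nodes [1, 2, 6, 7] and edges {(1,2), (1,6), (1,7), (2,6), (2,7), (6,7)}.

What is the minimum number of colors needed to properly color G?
χ(G) = 4

Clique number ω(G) = 4 (lower bound: χ ≥ ω).
The clique on [1, 2, 6, 7] has size 4, forcing χ ≥ 4, and the coloring below uses 4 colors, so χ(G) = 4.
A valid 4-coloring: color 1: [7]; color 2: [2]; color 3: [1]; color 4: [6].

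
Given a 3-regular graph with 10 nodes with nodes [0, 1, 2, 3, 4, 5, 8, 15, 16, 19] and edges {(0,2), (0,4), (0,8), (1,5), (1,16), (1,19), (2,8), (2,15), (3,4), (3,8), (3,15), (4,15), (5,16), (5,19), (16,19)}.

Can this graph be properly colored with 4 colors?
Yes, G is 4-colorable

A valid 4-coloring: color 1: [0, 5, 15]; color 2: [1, 4, 8]; color 3: [2, 3, 16]; color 4: [19].
(χ(G) = 4 ≤ 4.)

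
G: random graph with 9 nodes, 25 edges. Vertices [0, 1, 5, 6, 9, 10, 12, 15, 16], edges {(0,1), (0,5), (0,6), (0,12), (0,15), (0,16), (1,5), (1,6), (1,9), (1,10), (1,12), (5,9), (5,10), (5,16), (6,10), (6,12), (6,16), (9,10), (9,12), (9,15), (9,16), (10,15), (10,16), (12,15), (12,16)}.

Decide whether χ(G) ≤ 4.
A valid 4-coloring: color 1: [0, 9]; color 2: [10, 12]; color 3: [1, 15, 16]; color 4: [5, 6].
(χ(G) = 4 ≤ 4.)

Yes, G is 4-colorable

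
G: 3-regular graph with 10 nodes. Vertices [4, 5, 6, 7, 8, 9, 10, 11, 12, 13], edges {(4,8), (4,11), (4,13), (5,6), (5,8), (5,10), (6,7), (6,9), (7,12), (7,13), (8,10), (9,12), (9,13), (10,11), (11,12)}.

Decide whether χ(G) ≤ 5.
A valid 5-coloring: color 1: [5, 11, 13]; color 2: [4, 7, 9, 10]; color 3: [6, 8, 12].
(χ(G) = 3 ≤ 5.)

Yes, G is 5-colorable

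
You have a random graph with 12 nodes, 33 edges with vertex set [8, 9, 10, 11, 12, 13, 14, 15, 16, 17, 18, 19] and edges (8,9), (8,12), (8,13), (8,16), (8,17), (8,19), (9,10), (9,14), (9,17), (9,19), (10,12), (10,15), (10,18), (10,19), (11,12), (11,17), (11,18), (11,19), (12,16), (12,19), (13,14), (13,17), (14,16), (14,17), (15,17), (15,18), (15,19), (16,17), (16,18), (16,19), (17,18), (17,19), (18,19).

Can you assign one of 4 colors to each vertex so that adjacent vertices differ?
No, G is not 4-colorable

Suppose a proper 4-coloring c exists. The clique [8, 9, 17, 19] takes 4 distinct colors; by symmetry let c(8) = 1, c(9) = 2, c(17) = 3, c(19) = 4.
- Vertex 16: neighbors [8, 17, 19] already have colors [1, 3, 4] ⇒ c(16) = 2.
- Vertex 18: neighbors [16, 17, 19] already have colors [2, 3, 4] ⇒ c(18) = 1.
- Vertex 10: neighbors [18, 9, 19] already have colors [1, 2, 4] ⇒ c(10) = 3.
- Vertex 12: neighbors [8, 16, 10, 19] already have colors [1, 2, 3, 4] — all 4 colors blocked. Contradiction.
The forced assignments end in a contradiction, so G has no proper 4-coloring (χ ≥ 5).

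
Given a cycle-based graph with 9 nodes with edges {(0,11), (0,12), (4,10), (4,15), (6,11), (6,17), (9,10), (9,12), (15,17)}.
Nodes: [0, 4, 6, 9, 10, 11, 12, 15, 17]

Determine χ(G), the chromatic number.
Clique number ω(G) = 2 (lower bound: χ ≥ ω).
Odd cycle [4, 15, 17, 6, 11, 0, 12, 9, 10] needs 3 colors (χ ≥ 3).
The coloring below uses 3 colors, so χ(G) = 3.
A valid 3-coloring: color 1: [4, 9, 11, 17]; color 2: [0, 6, 10, 15]; color 3: [12].

χ(G) = 3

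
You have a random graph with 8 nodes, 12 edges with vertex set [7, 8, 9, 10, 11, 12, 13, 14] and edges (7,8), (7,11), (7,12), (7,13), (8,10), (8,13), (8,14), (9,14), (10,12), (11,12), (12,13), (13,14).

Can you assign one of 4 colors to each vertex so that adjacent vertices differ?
Yes, G is 4-colorable

A valid 4-coloring: color 1: [9, 10, 11, 13]; color 2: [7, 14]; color 3: [8, 12].
(χ(G) = 3 ≤ 4.)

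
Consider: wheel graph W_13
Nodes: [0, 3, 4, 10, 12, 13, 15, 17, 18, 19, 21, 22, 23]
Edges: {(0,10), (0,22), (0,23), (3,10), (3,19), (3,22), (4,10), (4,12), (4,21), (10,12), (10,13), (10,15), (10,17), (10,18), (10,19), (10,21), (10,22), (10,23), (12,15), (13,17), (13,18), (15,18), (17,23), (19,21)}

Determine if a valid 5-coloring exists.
Yes, G is 5-colorable

A valid 5-coloring: color 1: [10]; color 2: [0, 3, 12, 17, 18, 21]; color 3: [4, 13, 15, 19, 22, 23].
(χ(G) = 3 ≤ 5.)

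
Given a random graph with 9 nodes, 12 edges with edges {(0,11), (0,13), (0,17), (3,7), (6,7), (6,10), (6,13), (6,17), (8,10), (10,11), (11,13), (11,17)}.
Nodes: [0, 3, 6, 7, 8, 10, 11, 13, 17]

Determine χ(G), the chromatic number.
Clique number ω(G) = 3 (lower bound: χ ≥ ω).
The clique on [0, 11, 17] has size 3, forcing χ ≥ 3, and the coloring below uses 3 colors, so χ(G) = 3.
A valid 3-coloring: color 1: [3, 6, 8, 11]; color 2: [7, 10, 13, 17]; color 3: [0].

χ(G) = 3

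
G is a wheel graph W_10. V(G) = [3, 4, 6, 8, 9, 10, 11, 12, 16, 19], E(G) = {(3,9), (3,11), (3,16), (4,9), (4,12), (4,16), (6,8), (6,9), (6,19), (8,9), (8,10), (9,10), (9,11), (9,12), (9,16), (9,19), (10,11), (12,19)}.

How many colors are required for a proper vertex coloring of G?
χ(G) = 4

Clique number ω(G) = 3 (lower bound: χ ≥ ω).
Odd cycle [11, 10, 8, 6, 19, 12, 4, 16, 3] needs 3 colors (χ ≥ 3).
Vertex 9 is adjacent to every vertex of [3, 4, 6, 8, 10, 11, 12, 16, 19], which already need 3 colors among themselves, so 9 needs a new color (χ ≥ 4).
The coloring below uses 4 colors, so χ(G) = 4.
A valid 4-coloring: color 1: [9]; color 2: [8, 11, 16, 19]; color 3: [3, 6, 10, 12]; color 4: [4].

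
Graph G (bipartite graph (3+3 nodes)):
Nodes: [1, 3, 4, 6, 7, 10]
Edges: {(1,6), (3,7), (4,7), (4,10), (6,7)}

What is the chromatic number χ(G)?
χ(G) = 2

Clique number ω(G) = 2 (lower bound: χ ≥ ω).
The graph is bipartite (no odd cycle), so 2 colors suffice: χ(G) = 2.
A valid 2-coloring: color 1: [1, 7, 10]; color 2: [3, 4, 6].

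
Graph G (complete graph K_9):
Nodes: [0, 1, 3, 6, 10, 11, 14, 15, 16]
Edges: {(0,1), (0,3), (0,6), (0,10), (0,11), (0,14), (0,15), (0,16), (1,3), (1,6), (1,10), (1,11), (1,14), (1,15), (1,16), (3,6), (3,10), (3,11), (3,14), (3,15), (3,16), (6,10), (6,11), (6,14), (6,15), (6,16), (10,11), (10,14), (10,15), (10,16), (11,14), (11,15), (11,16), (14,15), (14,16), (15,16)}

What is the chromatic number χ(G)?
Clique number ω(G) = 9 (lower bound: χ ≥ ω).
The clique on [0, 1, 3, 6, 10, 11, 14, 15, 16] has size 9, forcing χ ≥ 9, and the coloring below uses 9 colors, so χ(G) = 9.
A valid 9-coloring: color 1: [14]; color 2: [11]; color 3: [3]; color 4: [6]; color 5: [15]; color 6: [10]; color 7: [16]; color 8: [0]; color 9: [1].

χ(G) = 9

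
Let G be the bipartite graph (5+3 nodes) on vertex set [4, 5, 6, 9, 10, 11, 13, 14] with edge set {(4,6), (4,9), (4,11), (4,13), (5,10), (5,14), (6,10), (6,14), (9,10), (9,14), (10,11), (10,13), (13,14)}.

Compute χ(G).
Clique number ω(G) = 2 (lower bound: χ ≥ ω).
The graph is bipartite (no odd cycle), so 2 colors suffice: χ(G) = 2.
A valid 2-coloring: color 1: [4, 10, 14]; color 2: [5, 6, 9, 11, 13].

χ(G) = 2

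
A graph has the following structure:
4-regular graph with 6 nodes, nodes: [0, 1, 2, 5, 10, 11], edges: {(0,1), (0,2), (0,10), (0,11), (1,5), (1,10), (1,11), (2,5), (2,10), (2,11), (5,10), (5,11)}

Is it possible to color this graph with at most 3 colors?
A valid 3-coloring: color 1: [1, 2]; color 2: [0, 5]; color 3: [10, 11].
(χ(G) = 3 ≤ 3.)

Yes, G is 3-colorable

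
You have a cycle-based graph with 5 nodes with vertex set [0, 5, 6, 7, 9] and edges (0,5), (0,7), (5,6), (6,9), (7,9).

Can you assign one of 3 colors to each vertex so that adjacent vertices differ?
A valid 3-coloring: color 1: [5, 7]; color 2: [0, 9]; color 3: [6].
(χ(G) = 3 ≤ 3.)

Yes, G is 3-colorable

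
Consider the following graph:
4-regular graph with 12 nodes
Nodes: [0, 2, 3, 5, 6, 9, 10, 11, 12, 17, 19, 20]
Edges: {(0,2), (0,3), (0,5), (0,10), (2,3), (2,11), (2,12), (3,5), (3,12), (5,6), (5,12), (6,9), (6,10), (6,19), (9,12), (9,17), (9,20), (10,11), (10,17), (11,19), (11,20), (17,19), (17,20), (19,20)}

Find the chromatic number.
Clique number ω(G) = 3 (lower bound: χ ≥ ω).
The clique on [0, 2, 3] has size 3, forcing χ ≥ 3, and the coloring below uses 3 colors, so χ(G) = 3.
A valid 3-coloring: color 1: [2, 5, 9, 10, 19]; color 2: [0, 6, 11, 12, 17]; color 3: [3, 20].

χ(G) = 3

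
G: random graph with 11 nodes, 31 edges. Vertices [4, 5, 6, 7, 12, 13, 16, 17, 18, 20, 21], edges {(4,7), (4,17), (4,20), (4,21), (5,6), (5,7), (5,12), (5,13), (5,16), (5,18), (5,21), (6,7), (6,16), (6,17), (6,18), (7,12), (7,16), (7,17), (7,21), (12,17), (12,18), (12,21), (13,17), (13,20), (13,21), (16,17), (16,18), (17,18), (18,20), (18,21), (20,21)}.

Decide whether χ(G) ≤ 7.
Yes, G is 7-colorable

A valid 7-coloring: color 1: [5, 17, 20]; color 2: [7, 13, 18]; color 3: [6, 21]; color 4: [4, 12, 16].
(χ(G) = 4 ≤ 7.)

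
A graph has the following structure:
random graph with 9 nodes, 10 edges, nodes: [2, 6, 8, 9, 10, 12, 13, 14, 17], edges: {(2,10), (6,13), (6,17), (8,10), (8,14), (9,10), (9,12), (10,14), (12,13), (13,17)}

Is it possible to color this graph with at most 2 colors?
No, G is not 2-colorable

The clique on vertices [6, 13, 17] has size 3 > 2, so it alone needs 3 colors.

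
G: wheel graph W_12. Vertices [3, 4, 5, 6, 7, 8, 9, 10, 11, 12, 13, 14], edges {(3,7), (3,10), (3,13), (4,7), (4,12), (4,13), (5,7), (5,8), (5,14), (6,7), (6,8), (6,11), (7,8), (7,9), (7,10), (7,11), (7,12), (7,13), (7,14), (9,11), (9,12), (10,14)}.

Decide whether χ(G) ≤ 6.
A valid 6-coloring: color 1: [7]; color 2: [8, 11, 12, 13, 14]; color 3: [3, 4, 5, 6, 9]; color 4: [10].
(χ(G) = 4 ≤ 6.)

Yes, G is 6-colorable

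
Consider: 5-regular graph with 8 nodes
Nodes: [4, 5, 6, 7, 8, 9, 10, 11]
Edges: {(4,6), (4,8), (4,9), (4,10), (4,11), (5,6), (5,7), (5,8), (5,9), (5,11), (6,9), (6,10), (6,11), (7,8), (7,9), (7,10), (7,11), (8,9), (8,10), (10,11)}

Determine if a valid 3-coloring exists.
The clique on vertices [4, 6, 10, 11] has size 4 > 3, so it alone needs 4 colors.

No, G is not 3-colorable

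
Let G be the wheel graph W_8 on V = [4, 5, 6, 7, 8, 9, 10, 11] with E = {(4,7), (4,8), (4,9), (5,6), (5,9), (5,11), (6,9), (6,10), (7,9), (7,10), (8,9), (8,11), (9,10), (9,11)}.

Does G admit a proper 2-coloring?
No, G is not 2-colorable

The clique on vertices [4, 8, 9] has size 3 > 2, so it alone needs 3 colors.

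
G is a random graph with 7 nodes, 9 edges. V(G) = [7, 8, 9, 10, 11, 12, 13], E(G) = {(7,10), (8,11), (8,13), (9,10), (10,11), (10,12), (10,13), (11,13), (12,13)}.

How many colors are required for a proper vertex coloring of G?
Clique number ω(G) = 3 (lower bound: χ ≥ ω).
The clique on [8, 11, 13] has size 3, forcing χ ≥ 3, and the coloring below uses 3 colors, so χ(G) = 3.
A valid 3-coloring: color 1: [8, 10]; color 2: [7, 9, 13]; color 3: [11, 12].

χ(G) = 3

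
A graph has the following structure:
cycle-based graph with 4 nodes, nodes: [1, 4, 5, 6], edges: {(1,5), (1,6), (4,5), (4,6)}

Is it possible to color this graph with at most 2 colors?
A valid 2-coloring: color 1: [1, 4]; color 2: [5, 6].
(χ(G) = 2 ≤ 2.)

Yes, G is 2-colorable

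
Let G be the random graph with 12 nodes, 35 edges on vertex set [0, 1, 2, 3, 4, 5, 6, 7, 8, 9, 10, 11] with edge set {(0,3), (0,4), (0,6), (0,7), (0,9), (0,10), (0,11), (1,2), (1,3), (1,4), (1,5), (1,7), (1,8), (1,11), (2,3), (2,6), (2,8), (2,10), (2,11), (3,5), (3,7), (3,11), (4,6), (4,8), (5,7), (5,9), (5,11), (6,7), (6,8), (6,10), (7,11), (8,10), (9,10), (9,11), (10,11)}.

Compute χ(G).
χ(G) = 5

Clique number ω(G) = 5 (lower bound: χ ≥ ω).
The clique on [1, 3, 5, 7, 11] has size 5, forcing χ ≥ 5, and the coloring below uses 5 colors, so χ(G) = 5.
A valid 5-coloring: color 1: [8, 11]; color 2: [0, 1]; color 3: [2, 4, 7, 9]; color 4: [3, 10]; color 5: [5, 6].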